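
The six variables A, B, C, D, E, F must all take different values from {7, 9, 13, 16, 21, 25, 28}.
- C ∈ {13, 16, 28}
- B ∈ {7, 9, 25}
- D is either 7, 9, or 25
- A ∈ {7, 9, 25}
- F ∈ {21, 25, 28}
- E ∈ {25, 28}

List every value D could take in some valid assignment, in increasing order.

A, B, D share exactly the 3 values {7, 9, 25}; by pigeonhole those values go to them, so strike 7, 9, 25 from E, F.
E must be 28 (only option left). Eliminate 28 elsewhere: C, F.
F has just one choice, so F = 21.
No further eliminations apply; D can still be any of 7, 9, 25.

7, 9, 25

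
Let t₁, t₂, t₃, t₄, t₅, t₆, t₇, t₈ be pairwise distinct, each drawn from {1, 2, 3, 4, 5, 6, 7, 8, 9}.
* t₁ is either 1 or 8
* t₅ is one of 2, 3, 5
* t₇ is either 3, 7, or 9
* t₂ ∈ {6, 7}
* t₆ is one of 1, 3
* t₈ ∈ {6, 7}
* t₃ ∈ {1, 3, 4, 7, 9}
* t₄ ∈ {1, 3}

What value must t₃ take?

The 2 variables t₂ and t₈ are confined to {6, 7}, which locks those values in; drop them from t₃, t₇.
t₄ and t₆ between them cover only {1, 3} — a naked pair. Remove those values from t₁, t₃, t₅, t₇.
t₁'s domain is down to {8}, so t₁ = 8.
t₇'s domain is down to {9}, so t₇ = 9. Eliminate 9 elsewhere: t₃.
So t₃ = 4.

4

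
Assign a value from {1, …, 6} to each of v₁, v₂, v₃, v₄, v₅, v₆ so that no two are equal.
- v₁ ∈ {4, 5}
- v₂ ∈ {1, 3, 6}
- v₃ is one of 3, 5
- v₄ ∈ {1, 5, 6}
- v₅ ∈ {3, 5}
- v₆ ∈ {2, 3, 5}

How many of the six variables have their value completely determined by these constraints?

The 6 variables draw from only 6 values {1, 2, 3, 4, 5, 6}, so each is used; only v₆ can be 2, hence v₆ = 2.
The 5 still-open variables draw from only 5 values {1, 3, 4, 5, 6}, so each is used; only v₁ can be 4, hence v₁ = 4.
The 2 variables v₃ and v₅ are confined to {3, 5}, which locks those values in; drop them from v₂, v₄.
Determined: v₁=4, v₆=2. The other variables each still have more than one consistent value. That makes 2.

2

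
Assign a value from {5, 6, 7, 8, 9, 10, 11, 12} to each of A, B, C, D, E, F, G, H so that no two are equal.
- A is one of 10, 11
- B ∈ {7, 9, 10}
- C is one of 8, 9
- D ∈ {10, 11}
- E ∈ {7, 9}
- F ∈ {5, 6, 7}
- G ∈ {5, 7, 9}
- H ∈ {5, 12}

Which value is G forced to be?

5

The 8 variables draw from only 8 values {5, 6, 7, 8, 9, 10, 11, 12}, so each is used; only F can be 6, hence F = 6.
Among the 7 still-open variables, 8 fits only C (and all 7 values in {5, 7, 8, 9, 10, 11, 12} must be used), so C = 8.
Among the 6 still-open variables, 12 fits only H (and all 6 values in {5, 7, 9, 10, 11, 12} must be used), so H = 12.
The 5 still-open variables together cover exactly {5, 7, 9, 10, 11} — 5 values for 5 variables — and 5 appears only in G's list, so G = 5.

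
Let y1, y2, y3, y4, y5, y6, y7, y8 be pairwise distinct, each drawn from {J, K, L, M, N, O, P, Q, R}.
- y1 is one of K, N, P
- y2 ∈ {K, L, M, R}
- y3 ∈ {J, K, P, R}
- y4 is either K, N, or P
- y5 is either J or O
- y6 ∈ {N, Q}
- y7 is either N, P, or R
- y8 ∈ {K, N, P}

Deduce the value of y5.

y1, y4, y8 share exactly the 3 values {K, N, P}; by pigeonhole those values go to them, so strike K, N, P from y2, y3, y6, y7.
That leaves y6 = Q.
y7 has just one choice, so y7 = R. Strike R from y2, y3.
y3 has just one choice, so y3 = J. Strike J from y5.
So y5 = O.

O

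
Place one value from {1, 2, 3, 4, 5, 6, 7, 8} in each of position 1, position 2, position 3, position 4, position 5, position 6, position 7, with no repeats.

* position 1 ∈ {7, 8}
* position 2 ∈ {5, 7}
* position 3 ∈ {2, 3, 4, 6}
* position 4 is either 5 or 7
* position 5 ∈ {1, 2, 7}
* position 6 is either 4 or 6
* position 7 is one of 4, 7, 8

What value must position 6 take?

6

position 2 and position 4 share exactly the 2 values {5, 7}; by pigeonhole those values go to them, so strike 5, 7 from position 1, position 5, position 7.
position 1's domain is down to {8}, so position 1 = 8. Eliminate 8 elsewhere: position 7.
position 7 has just one choice, so position 7 = 4. Strike 4 from position 3, position 6.
So position 6 = 6.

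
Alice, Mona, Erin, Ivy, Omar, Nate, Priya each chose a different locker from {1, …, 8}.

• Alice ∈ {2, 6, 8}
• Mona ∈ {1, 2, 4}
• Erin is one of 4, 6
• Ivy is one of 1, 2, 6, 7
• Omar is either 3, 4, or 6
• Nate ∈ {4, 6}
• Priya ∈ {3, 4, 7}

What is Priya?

The 7 variables together cover exactly {1, 2, 3, 4, 6, 7, 8} — 7 values for 7 variables — and 8 appears only in Alice's list, so Alice = 8.
Erin and Nate between them cover only {4, 6} — a naked pair. Remove those values from Mona, Ivy, Omar, Priya.
Omar's domain is down to {3}, so Omar = 3. Strike 3 from Priya.
So Priya = 7.

7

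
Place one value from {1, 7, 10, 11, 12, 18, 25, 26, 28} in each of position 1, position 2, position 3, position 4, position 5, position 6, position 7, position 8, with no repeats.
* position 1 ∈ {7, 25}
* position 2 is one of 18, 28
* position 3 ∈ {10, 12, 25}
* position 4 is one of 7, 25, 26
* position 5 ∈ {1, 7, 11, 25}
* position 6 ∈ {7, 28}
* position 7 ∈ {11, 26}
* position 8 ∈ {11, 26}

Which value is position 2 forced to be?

18

position 7 and position 8 share exactly the 2 values {11, 26}; by pigeonhole those values go to them, so strike 11, 26 from position 4, position 5.
The 2 variables position 1 and position 4 are confined to {7, 25}, which locks those values in; drop them from position 3, position 5, position 6.
position 5 must be 1 (only option left).
That leaves position 6 = 28. Strike 28 from position 2.
So position 2 = 18.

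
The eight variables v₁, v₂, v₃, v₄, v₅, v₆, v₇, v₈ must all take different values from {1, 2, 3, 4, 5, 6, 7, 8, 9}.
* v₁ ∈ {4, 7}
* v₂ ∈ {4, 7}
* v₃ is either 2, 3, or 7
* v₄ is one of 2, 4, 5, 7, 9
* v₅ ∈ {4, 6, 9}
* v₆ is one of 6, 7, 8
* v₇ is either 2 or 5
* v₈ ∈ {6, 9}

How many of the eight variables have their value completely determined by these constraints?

2

The 8 variables draw from only 8 values {2, 3, 4, 5, 6, 7, 8, 9}, so each is used; only v₃ can be 3, hence v₃ = 3.
Among the 7 still-open variables, 8 fits only v₆ (and all 7 values in {2, 4, 5, 6, 7, 8, 9} must be used), so v₆ = 8.
v₁ and v₂ share exactly the 2 values {4, 7}; by pigeonhole those values go to them, so strike 4, 7 from v₄, v₅.
The 2 variables v₅ and v₈ are confined to {6, 9}, which locks those values in; drop them from v₄.
Determined: v₃=3, v₆=8. The other variables each still have more than one consistent value. That makes 2.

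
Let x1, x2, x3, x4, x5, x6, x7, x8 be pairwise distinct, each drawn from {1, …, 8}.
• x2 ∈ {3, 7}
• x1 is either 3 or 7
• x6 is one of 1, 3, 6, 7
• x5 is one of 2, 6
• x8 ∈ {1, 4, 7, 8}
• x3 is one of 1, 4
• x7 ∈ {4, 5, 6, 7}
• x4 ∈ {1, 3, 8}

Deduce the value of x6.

6

The 8 variables draw from only 8 values {1, 2, 3, 4, 5, 6, 7, 8}, so each is used; only x5 can be 2, hence x5 = 2.
The 7 still-open variables draw from only 7 values {1, 3, 4, 5, 6, 7, 8}, so each is used; only x7 can be 5, hence x7 = 5.
The 6 still-open variables together cover exactly {1, 3, 4, 6, 7, 8} — 6 values for 6 variables — and 6 appears only in x6's list, so x6 = 6.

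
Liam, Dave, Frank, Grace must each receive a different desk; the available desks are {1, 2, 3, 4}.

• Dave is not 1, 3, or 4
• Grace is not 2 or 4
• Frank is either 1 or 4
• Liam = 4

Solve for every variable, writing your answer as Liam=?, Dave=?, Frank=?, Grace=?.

Liam has just one choice, so Liam = 4. Eliminate 4 elsewhere: Frank.
That leaves Dave = 2.
Frank's domain is down to {1}, so Frank = 1. Eliminate 1 elsewhere: Grace.
Grace must be 3 (only option left).

Liam=4, Dave=2, Frank=1, Grace=3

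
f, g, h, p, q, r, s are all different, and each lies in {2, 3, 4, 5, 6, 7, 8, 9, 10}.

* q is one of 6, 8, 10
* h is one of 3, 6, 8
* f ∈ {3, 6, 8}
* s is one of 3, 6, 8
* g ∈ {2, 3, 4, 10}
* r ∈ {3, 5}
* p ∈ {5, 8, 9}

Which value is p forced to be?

The 3 variables f, h, s are confined to {3, 6, 8}, which locks those values in; drop them from g, p, q, r.
That leaves q = 10. Remove 10 from g.
r has just one choice, so r = 5. Eliminate 5 elsewhere: p.
So p = 9.

9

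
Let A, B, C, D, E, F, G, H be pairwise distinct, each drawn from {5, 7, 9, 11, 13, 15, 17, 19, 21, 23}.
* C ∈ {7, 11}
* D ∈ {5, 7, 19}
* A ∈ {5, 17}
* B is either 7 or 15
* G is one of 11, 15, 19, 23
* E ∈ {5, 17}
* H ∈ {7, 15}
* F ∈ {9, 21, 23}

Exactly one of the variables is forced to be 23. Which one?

The 2 variables A and E are confined to {5, 17}, which locks those values in; drop them from D.
The 2 variables B and H are confined to {7, 15}, which locks those values in; drop them from C, D, G.
C's domain is down to {11}, so C = 11. Eliminate 11 elsewhere: G.
D has just one choice, so D = 19. Eliminate 19 elsewhere: G.
So 23 goes to G.

G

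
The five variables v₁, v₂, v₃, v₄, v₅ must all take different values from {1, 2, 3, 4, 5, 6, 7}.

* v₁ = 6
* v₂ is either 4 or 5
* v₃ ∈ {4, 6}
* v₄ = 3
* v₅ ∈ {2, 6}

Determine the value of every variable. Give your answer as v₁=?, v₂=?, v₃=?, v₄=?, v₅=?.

v₁=6, v₂=5, v₃=4, v₄=3, v₅=2

v₁ must be 6 (only option left). So v₃, v₅ can't be 6.
v₃ has just one choice, so v₃ = 4. Remove 4 from v₂.
v₄ must be 3 (only option left).
v₅'s domain is down to {2}, so v₅ = 2.
That leaves v₂ = 5.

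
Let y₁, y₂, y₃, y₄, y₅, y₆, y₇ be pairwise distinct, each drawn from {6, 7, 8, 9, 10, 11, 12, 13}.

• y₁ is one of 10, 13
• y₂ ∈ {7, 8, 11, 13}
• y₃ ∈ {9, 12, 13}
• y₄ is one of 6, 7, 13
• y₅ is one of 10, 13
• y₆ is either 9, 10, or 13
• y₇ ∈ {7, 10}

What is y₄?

6

y₁ and y₅ between them cover only {10, 13} — a naked pair. Remove those values from y₂, y₃, y₄, y₆, y₇.
That leaves y₆ = 9. Eliminate 9 elsewhere: y₃.
y₇ has just one choice, so y₇ = 7. Eliminate 7 elsewhere: y₂, y₄.
So y₄ = 6.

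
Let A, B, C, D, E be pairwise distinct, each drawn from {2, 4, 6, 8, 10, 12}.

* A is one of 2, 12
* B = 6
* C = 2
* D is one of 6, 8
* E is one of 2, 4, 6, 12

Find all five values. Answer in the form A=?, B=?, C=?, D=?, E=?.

B's domain is down to {6}, so B = 6. Strike 6 from D, E.
C's domain is down to {2}, so C = 2. Remove 2 from A, E.
D has just one choice, so D = 8.
A must be 12 (only option left). Remove 12 from E.
That leaves E = 4.

A=12, B=6, C=2, D=8, E=4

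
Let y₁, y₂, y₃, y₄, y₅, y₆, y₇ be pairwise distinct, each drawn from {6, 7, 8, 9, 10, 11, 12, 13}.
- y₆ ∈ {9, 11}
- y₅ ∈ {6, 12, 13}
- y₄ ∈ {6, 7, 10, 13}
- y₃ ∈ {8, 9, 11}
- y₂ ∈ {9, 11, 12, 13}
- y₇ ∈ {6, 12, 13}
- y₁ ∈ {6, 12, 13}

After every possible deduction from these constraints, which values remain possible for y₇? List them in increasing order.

6, 12, 13

The 3 variables y₁, y₅, y₇ are confined to {6, 12, 13}, which locks those values in; drop them from y₂, y₄.
y₂ and y₆ between them cover only {9, 11} — a naked pair. Remove those values from y₃.
y₃'s domain is down to {8}, so y₃ = 8.
No further eliminations apply; y₇ can still be any of 6, 12, 13.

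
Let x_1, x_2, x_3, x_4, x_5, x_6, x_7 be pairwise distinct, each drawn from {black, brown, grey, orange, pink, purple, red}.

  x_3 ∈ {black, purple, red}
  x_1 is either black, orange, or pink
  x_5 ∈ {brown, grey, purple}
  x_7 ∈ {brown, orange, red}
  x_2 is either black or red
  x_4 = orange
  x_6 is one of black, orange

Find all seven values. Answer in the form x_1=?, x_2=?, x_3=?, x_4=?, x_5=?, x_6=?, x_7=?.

x_1=pink, x_2=red, x_3=purple, x_4=orange, x_5=grey, x_6=black, x_7=brown

x_4 must be orange (only option left). Eliminate orange elsewhere: x_1, x_6, x_7.
That leaves x_6 = black. Strike black from x_1, x_2, x_3.
x_1 has just one choice, so x_1 = pink.
x_2 must be red (only option left). Strike red from x_3, x_7.
x_3 must be purple (only option left). Strike purple from x_5.
That leaves x_7 = brown. Strike brown from x_5.
x_5 has just one choice, so x_5 = grey.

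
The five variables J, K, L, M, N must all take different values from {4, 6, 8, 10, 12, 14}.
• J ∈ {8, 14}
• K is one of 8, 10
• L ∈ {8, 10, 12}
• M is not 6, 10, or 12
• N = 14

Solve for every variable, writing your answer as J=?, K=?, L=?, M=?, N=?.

J=8, K=10, L=12, M=4, N=14

N must be 14 (only option left). So J, M can't be 14.
J must be 8 (only option left). Remove 8 from K, L, M.
K's domain is down to {10}, so K = 10. Remove 10 from L.
L has just one choice, so L = 12.
M has just one choice, so M = 4.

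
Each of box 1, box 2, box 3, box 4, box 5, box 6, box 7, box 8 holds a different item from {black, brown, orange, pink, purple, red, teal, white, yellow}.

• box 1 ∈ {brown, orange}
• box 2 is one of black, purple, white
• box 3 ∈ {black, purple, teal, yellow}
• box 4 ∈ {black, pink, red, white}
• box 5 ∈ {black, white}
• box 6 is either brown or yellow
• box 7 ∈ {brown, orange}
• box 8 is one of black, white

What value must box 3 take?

box 1 and box 7 between them cover only {brown, orange} — a naked pair. Remove those values from box 6.
box 6 must be yellow (only option left). Eliminate yellow elsewhere: box 3.
box 5 and box 8 share exactly the 2 values {black, white}; by pigeonhole those values go to them, so strike black, white from box 2, box 3, box 4.
That leaves box 2 = purple. Remove purple from box 3.
So box 3 = teal.

teal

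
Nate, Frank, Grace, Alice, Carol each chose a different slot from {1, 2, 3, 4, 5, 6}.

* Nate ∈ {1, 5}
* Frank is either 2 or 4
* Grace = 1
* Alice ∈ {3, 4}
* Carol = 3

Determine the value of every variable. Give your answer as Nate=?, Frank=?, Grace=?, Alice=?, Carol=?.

Grace's domain is down to {1}, so Grace = 1. Remove 1 from Nate.
Carol has just one choice, so Carol = 3. Eliminate 3 elsewhere: Alice.
Nate has just one choice, so Nate = 5.
Alice's domain is down to {4}, so Alice = 4. Remove 4 from Frank.
Frank has just one choice, so Frank = 2.

Nate=5, Frank=2, Grace=1, Alice=4, Carol=3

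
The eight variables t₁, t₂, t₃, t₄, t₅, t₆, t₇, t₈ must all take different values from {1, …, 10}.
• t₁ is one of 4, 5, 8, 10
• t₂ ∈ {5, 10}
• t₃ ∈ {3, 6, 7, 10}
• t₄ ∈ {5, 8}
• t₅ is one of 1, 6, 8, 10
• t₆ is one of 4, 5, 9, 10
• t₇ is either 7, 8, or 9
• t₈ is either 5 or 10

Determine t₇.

t₂ and t₈ between them cover only {5, 10} — a naked pair. Remove those values from t₁, t₃, t₄, t₅, t₆.
t₄ must be 8 (only option left). So t₁, t₅, t₇ can't be 8.
t₁ must be 4 (only option left). Eliminate 4 elsewhere: t₆.
t₆'s domain is down to {9}, so t₆ = 9. Strike 9 from t₇.
So t₇ = 7.

7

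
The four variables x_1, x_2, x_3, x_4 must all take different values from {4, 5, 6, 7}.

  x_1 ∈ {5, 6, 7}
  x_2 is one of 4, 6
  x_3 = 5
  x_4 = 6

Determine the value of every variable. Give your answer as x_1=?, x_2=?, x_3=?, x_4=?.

x_1=7, x_2=4, x_3=5, x_4=6

x_3 has just one choice, so x_3 = 5. Strike 5 from x_1.
That leaves x_4 = 6. Strike 6 from x_1, x_2.
x_1's domain is down to {7}, so x_1 = 7.
x_2 has just one choice, so x_2 = 4.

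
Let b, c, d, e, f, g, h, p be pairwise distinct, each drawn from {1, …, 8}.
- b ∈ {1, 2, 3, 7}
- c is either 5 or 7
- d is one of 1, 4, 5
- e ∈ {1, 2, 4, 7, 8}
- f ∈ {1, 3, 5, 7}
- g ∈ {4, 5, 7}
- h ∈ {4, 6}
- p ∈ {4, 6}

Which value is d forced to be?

The 8 variables draw from only 8 values {1, 2, 3, 4, 5, 6, 7, 8}, so each is used; only e can be 8, hence e = 8.
The 7 still-open variables together cover exactly {1, 2, 3, 4, 5, 6, 7} — 7 values for 7 variables — and 2 appears only in b's list, so b = 2.
Among the 6 still-open variables, 3 fits only f (and all 6 values in {1, 3, 4, 5, 6, 7} must be used), so f = 3.
Among the 5 still-open variables, 1 fits only d (and all 5 values in {1, 4, 5, 6, 7} must be used), so d = 1.

1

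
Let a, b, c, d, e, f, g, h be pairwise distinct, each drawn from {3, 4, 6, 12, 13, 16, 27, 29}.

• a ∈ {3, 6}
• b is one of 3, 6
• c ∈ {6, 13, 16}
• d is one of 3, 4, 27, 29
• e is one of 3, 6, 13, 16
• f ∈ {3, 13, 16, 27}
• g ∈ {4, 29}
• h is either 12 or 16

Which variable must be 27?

The 8 variables together cover exactly {3, 4, 6, 12, 13, 16, 27, 29} — 8 values for 8 variables — and 12 appears only in h's list, so h = 12.
The 2 variables a and b are confined to {3, 6}, which locks those values in; drop them from c, d, e, f.
The 2 variables c and e are confined to {13, 16}, which locks those values in; drop them from f.
So 27 goes to f.

f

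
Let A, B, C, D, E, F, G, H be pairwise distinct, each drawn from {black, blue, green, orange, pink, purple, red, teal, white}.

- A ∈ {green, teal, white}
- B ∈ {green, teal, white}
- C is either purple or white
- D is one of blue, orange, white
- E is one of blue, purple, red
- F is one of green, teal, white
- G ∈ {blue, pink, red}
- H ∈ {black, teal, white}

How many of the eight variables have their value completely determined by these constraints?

2

The 3 variables A, B, F are confined to {green, teal, white}, which locks those values in; drop them from C, D, H.
C's domain is down to {purple}, so C = purple. Strike purple from E.
That leaves H = black.
Determined: C=purple, H=black. The other variables each still have more than one consistent value. That makes 2.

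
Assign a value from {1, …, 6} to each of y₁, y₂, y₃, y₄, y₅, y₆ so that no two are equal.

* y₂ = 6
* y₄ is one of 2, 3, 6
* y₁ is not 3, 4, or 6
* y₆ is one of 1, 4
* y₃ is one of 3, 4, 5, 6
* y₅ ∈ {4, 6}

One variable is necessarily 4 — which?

y₅

y₂ must be 6 (only option left). Strike 6 from y₃, y₄, y₅.
So 4 goes to y₅.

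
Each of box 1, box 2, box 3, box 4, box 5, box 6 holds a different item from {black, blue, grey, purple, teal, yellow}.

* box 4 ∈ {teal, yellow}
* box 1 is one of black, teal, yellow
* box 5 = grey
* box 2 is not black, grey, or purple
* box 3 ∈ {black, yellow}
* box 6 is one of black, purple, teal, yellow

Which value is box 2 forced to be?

box 5 has just one choice, so box 5 = grey.
Among the 5 still-open variables, blue fits only box 2 (and all 5 values in {black, blue, purple, teal, yellow} must be used), so box 2 = blue.

blue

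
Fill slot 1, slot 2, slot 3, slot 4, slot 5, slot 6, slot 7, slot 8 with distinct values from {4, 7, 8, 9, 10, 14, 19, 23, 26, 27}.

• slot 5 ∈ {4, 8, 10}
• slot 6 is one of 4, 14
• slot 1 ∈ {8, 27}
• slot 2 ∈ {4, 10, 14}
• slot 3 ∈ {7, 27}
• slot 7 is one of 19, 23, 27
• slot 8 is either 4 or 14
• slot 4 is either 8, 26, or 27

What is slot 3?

7

slot 6 and slot 8 between them cover only {4, 14} — a naked pair. Remove those values from slot 2, slot 5.
That leaves slot 2 = 10. Remove 10 from slot 5.
slot 5 must be 8 (only option left). So slot 1, slot 4 can't be 8.
slot 1 must be 27 (only option left). Remove 27 from slot 3, slot 4, slot 7.
So slot 3 = 7.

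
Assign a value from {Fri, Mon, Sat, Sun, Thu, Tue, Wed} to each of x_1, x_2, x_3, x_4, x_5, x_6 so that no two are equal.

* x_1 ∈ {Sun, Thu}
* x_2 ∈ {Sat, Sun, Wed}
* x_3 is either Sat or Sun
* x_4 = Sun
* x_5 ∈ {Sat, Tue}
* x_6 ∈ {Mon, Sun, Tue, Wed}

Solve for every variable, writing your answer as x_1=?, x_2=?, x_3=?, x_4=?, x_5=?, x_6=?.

x_1=Thu, x_2=Wed, x_3=Sat, x_4=Sun, x_5=Tue, x_6=Mon

x_4 must be Sun (only option left). So x_1, x_2, x_3, x_6 can't be Sun.
That leaves x_1 = Thu.
x_3 has just one choice, so x_3 = Sat. Remove Sat from x_2, x_5.
x_5's domain is down to {Tue}, so x_5 = Tue. Strike Tue from x_6.
That leaves x_2 = Wed. So x_6 can't be Wed.
x_6 must be Mon (only option left).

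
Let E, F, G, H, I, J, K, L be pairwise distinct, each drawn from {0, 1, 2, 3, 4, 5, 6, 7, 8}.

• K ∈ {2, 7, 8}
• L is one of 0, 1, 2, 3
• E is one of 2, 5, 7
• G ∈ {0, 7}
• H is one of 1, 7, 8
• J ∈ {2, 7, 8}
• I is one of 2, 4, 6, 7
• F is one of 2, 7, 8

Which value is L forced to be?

3

F, J, K share exactly the 3 values {2, 7, 8}; by pigeonhole those values go to them, so strike 2, 7, 8 from E, G, H, I, L.
E's domain is down to {5}, so E = 5.
G must be 0 (only option left). Strike 0 from L.
That leaves H = 1. So L can't be 1.
So L = 3.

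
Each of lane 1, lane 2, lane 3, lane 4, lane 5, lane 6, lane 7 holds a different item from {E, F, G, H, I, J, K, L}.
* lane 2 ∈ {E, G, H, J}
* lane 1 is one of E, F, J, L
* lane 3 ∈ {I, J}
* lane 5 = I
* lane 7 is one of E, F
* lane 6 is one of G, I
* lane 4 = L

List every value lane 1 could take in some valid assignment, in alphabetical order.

lane 4 must be L (only option left). Eliminate L elsewhere: lane 1.
lane 5 must be I (only option left). Strike I from lane 3, lane 6.
lane 6 has just one choice, so lane 6 = G. Remove G from lane 2.
lane 3 has just one choice, so lane 3 = J. So lane 1, lane 2 can't be J.
The 3 still-open variables draw from only 3 values {E, F, H}, so each is used; only lane 2 can be H, hence lane 2 = H.
No further eliminations apply; lane 1 can still be any of E, F.

E, F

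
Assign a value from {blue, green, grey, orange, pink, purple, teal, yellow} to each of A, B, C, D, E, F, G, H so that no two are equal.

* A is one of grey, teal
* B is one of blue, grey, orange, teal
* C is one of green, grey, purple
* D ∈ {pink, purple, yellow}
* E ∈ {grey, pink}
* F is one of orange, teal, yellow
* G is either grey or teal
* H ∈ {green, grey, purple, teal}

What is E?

The 8 variables together cover exactly {blue, green, grey, orange, pink, purple, teal, yellow} — 8 values for 8 variables — and blue appears only in B's list, so B = blue.
Among the 7 still-open variables, orange fits only F (and all 7 values in {green, grey, orange, pink, purple, teal, yellow} must be used), so F = orange.
The 6 still-open variables draw from only 6 values {green, grey, pink, purple, teal, yellow}, so each is used; only D can be yellow, hence D = yellow.
The 5 still-open variables together cover exactly {green, grey, pink, purple, teal} — 5 values for 5 variables — and pink appears only in E's list, so E = pink.

pink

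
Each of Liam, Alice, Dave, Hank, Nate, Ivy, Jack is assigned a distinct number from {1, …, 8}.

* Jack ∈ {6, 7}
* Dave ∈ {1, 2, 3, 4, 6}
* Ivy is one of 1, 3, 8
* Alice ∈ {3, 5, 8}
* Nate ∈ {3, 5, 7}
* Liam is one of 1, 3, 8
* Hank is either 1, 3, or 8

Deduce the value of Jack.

6

Liam, Hank, Ivy between them cover only {1, 3, 8} — a naked triple. Remove those values from Alice, Dave, Nate.
Alice must be 5 (only option left). Eliminate 5 elsewhere: Nate.
Nate has just one choice, so Nate = 7. Eliminate 7 elsewhere: Jack.
So Jack = 6.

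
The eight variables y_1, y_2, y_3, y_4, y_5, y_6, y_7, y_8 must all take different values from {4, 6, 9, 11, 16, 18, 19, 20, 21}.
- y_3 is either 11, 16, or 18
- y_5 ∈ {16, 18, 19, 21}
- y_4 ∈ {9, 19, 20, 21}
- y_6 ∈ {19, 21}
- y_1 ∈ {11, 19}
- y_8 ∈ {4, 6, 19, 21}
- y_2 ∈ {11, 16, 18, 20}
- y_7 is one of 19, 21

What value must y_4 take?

9

The 2 variables y_6 and y_7 are confined to {19, 21}, which locks those values in; drop them from y_1, y_4, y_5, y_8.
y_1 must be 11 (only option left). Strike 11 from y_2, y_3.
y_3 and y_5 share exactly the 2 values {16, 18}; by pigeonhole those values go to them, so strike 16, 18 from y_2.
That leaves y_2 = 20. So y_4 can't be 20.
So y_4 = 9.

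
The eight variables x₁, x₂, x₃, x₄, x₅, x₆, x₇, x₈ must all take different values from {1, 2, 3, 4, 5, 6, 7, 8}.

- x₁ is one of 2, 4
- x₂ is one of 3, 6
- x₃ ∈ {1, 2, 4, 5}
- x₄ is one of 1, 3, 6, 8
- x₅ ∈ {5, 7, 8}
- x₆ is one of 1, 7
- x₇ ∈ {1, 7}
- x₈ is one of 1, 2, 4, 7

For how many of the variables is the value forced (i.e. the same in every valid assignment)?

2

x₆ and x₇ between them cover only {1, 7} — a naked pair. Remove those values from x₃, x₄, x₅, x₈.
x₁ and x₈ share exactly the 2 values {2, 4}; by pigeonhole those values go to them, so strike 2, 4 from x₃.
x₃ must be 5 (only option left). Strike 5 from x₅.
x₅ must be 8 (only option left). Strike 8 from x₄.
Determined: x₃=5, x₅=8. The other variables each still have more than one consistent value. That makes 2.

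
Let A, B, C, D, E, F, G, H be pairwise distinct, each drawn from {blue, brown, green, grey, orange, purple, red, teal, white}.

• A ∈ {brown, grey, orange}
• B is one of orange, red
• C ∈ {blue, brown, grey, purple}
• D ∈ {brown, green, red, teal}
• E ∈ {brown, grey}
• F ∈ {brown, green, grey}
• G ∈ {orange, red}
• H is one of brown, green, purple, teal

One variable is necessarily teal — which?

D

The 8 variables draw from only 8 values {blue, brown, green, grey, orange, purple, red, teal}, so each is used; only C can be blue, hence C = blue.
The 7 still-open variables draw from only 7 values {brown, green, grey, orange, purple, red, teal}, so each is used; only H can be purple, hence H = purple.
The 6 still-open variables draw from only 6 values {brown, green, grey, orange, red, teal}, so each is used; only D can be teal, hence D = teal.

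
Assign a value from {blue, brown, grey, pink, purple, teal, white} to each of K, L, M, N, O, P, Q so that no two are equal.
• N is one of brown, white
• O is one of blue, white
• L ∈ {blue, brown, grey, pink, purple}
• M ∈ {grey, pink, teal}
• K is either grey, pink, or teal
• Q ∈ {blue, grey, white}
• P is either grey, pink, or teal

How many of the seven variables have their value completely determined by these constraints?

The 7 variables together cover exactly {blue, brown, grey, pink, purple, teal, white} — 7 values for 7 variables — and purple appears only in L's list, so L = purple.
Among the 6 still-open variables, brown fits only N (and all 6 values in {blue, brown, grey, pink, teal, white} must be used), so N = brown.
K, M, P between them cover only {grey, pink, teal} — a naked triple. Remove those values from Q.
Determined: L=purple, N=brown. The other variables each still have more than one consistent value. That makes 2.

2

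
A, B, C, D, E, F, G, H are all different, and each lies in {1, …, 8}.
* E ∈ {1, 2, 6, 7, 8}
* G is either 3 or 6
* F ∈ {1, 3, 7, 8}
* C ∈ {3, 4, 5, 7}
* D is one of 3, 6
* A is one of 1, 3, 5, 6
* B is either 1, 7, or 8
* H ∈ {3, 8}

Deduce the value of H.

Among the 8 variables, 2 fits only E (and all 8 values in {1, 2, 3, 4, 5, 6, 7, 8} must be used), so E = 2.
Among the 7 still-open variables, 4 fits only C (and all 7 values in {1, 3, 4, 5, 6, 7, 8} must be used), so C = 4.
The 6 still-open variables draw from only 6 values {1, 3, 5, 6, 7, 8}, so each is used; only A can be 5, hence A = 5.
D and G share exactly the 2 values {3, 6}; by pigeonhole those values go to them, so strike 3, 6 from F, H.
So H = 8.

8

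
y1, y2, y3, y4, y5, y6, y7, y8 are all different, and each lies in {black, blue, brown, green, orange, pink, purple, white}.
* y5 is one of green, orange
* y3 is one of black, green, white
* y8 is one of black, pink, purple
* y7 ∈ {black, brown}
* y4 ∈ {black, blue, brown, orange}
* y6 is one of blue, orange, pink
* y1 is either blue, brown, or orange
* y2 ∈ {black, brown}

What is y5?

The 8 variables together cover exactly {black, blue, brown, green, orange, pink, purple, white} — 8 values for 8 variables — and purple appears only in y8's list, so y8 = purple.
The 7 still-open variables draw from only 7 values {black, blue, brown, green, orange, pink, white}, so each is used; only y6 can be pink, hence y6 = pink.
The 6 still-open variables draw from only 6 values {black, blue, brown, green, orange, white}, so each is used; only y3 can be white, hence y3 = white.
The 5 still-open variables together cover exactly {black, blue, brown, green, orange} — 5 values for 5 variables — and green appears only in y5's list, so y5 = green.

green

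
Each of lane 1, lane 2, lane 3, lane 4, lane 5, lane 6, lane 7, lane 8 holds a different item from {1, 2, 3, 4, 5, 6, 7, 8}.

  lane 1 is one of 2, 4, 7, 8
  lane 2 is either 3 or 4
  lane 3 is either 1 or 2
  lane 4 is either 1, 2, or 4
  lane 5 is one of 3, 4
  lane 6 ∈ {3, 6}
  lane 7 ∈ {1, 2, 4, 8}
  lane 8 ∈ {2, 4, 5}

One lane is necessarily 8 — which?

Among the 8 variables, 5 fits only lane 8 (and all 8 values in {1, 2, 3, 4, 5, 6, 7, 8} must be used), so lane 8 = 5.
The 7 still-open variables draw from only 7 values {1, 2, 3, 4, 6, 7, 8}, so each is used; only lane 6 can be 6, hence lane 6 = 6.
Among the 6 still-open variables, 7 fits only lane 1 (and all 6 values in {1, 2, 3, 4, 7, 8} must be used), so lane 1 = 7.
The 5 still-open variables draw from only 5 values {1, 2, 3, 4, 8}, so each is used; only lane 7 can be 8, hence lane 7 = 8.

lane 7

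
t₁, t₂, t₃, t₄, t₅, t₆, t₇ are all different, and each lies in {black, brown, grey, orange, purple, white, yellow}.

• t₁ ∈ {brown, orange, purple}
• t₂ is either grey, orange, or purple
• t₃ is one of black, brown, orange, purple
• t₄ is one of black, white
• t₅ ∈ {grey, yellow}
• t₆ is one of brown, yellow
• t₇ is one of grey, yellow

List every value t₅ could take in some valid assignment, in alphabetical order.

The 7 variables draw from only 7 values {black, brown, grey, orange, purple, white, yellow}, so each is used; only t₄ can be white, hence t₄ = white.
The 6 still-open variables draw from only 6 values {black, brown, grey, orange, purple, yellow}, so each is used; only t₃ can be black, hence t₃ = black.
The 2 variables t₅ and t₇ are confined to {grey, yellow}, which locks those values in; drop them from t₂, t₆.
t₆ has just one choice, so t₆ = brown. Strike brown from t₁.
No further eliminations apply; t₅ can still be any of grey, yellow.

grey, yellow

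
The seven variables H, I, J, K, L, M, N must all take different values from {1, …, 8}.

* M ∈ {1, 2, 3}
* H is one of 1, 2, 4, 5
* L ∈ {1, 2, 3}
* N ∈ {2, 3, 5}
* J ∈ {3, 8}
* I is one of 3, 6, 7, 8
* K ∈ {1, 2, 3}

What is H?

K, L, M between them cover only {1, 2, 3} — a naked triple. Remove those values from H, I, J, N.
That leaves J = 8. So I can't be 8.
N must be 5 (only option left). Strike 5 from H.
So H = 4.

4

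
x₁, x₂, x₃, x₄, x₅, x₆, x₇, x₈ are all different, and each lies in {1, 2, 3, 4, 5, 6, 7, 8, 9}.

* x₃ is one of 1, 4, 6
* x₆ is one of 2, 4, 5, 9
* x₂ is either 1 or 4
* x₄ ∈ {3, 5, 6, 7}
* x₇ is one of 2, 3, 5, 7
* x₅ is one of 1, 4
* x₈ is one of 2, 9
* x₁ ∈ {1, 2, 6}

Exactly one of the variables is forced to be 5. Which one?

x₂ and x₅ share exactly the 2 values {1, 4}; by pigeonhole those values go to them, so strike 1, 4 from x₁, x₃, x₆.
x₃ has just one choice, so x₃ = 6. Eliminate 6 elsewhere: x₁, x₄.
x₁ has just one choice, so x₁ = 2. Remove 2 from x₆, x₇, x₈.
x₈'s domain is down to {9}, so x₈ = 9. So x₆ can't be 9.
So 5 goes to x₆.

x₆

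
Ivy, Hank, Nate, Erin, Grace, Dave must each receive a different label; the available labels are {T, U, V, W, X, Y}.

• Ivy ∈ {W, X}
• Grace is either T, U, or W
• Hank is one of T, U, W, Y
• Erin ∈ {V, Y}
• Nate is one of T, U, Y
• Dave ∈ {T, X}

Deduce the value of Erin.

The 6 variables together cover exactly {T, U, V, W, X, Y} — 6 values for 6 variables — and V appears only in Erin's list, so Erin = V.

V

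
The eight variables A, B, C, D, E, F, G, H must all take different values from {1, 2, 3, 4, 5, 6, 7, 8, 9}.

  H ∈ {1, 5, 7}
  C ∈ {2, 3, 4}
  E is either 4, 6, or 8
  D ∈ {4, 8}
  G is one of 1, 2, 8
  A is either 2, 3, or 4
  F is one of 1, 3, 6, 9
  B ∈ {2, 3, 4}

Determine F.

9

A, B, C between them cover only {2, 3, 4} — a naked triple. Remove those values from D, E, F, G.
D's domain is down to {8}, so D = 8. Strike 8 from E, G.
E has just one choice, so E = 6. Strike 6 from F.
G's domain is down to {1}, so G = 1. So F, H can't be 1.
So F = 9.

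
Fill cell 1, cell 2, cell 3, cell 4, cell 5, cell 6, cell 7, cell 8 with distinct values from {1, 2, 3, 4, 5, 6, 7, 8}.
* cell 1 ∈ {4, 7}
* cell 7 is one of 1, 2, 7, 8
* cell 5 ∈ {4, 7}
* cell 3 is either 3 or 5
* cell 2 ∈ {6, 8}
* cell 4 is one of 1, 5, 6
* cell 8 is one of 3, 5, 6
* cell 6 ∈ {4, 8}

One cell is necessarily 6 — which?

cell 2

The 8 variables draw from only 8 values {1, 2, 3, 4, 5, 6, 7, 8}, so each is used; only cell 7 can be 2, hence cell 7 = 2.
The 7 still-open variables draw from only 7 values {1, 3, 4, 5, 6, 7, 8}, so each is used; only cell 4 can be 1, hence cell 4 = 1.
The 2 variables cell 1 and cell 5 are confined to {4, 7}, which locks those values in; drop them from cell 6.
cell 6 has just one choice, so cell 6 = 8. Eliminate 8 elsewhere: cell 2.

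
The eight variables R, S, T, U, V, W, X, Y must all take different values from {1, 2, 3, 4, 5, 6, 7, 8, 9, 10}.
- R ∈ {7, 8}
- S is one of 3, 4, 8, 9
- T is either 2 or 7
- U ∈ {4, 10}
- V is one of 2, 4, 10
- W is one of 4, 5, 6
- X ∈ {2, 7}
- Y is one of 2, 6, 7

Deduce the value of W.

T and X share exactly the 2 values {2, 7}; by pigeonhole those values go to them, so strike 2, 7 from R, V, Y.
R must be 8 (only option left). Remove 8 from S.
Y has just one choice, so Y = 6. Eliminate 6 elsewhere: W.
U and V between them cover only {4, 10} — a naked pair. Remove those values from S, W.
So W = 5.

5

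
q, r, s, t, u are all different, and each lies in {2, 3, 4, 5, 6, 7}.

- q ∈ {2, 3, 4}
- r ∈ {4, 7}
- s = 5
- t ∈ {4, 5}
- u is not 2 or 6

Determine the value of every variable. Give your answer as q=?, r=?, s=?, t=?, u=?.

q=2, r=7, s=5, t=4, u=3

s's domain is down to {5}, so s = 5. So t, u can't be 5.
t must be 4 (only option left). Strike 4 from q, r, u.
r has just one choice, so r = 7. So u can't be 7.
u's domain is down to {3}, so u = 3. Strike 3 from q.
q must be 2 (only option left).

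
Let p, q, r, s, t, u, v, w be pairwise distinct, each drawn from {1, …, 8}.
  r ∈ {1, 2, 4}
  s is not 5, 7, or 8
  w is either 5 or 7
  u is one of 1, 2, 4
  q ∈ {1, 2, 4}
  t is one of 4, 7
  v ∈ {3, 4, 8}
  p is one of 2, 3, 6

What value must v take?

The 8 variables together cover exactly {1, 2, 3, 4, 5, 6, 7, 8} — 8 values for 8 variables — and 5 appears only in w's list, so w = 5.
The 7 still-open variables together cover exactly {1, 2, 3, 4, 6, 7, 8} — 7 values for 7 variables — and 7 appears only in t's list, so t = 7.
The 6 still-open variables together cover exactly {1, 2, 3, 4, 6, 8} — 6 values for 6 variables — and 8 appears only in v's list, so v = 8.

8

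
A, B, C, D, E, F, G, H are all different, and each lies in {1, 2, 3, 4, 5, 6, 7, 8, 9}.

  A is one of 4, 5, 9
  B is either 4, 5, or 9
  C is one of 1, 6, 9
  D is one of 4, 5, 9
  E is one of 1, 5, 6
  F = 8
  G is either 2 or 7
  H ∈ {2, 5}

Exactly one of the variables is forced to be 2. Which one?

H

F's domain is down to {8}, so F = 8.
The 7 still-open variables draw from only 7 values {1, 2, 4, 5, 6, 7, 9}, so each is used; only G can be 7, hence G = 7.
Among the 6 still-open variables, 2 fits only H (and all 6 values in {1, 2, 4, 5, 6, 9} must be used), so H = 2.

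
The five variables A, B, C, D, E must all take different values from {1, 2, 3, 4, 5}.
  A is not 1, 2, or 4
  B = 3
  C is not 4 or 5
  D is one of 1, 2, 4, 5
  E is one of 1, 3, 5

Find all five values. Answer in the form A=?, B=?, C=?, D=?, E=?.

B must be 3 (only option left). So A, C, E can't be 3.
That leaves A = 5. Strike 5 from D, E.
E must be 1 (only option left). Eliminate 1 elsewhere: C, D.
C's domain is down to {2}, so C = 2. Eliminate 2 elsewhere: D.
D must be 4 (only option left).

A=5, B=3, C=2, D=4, E=1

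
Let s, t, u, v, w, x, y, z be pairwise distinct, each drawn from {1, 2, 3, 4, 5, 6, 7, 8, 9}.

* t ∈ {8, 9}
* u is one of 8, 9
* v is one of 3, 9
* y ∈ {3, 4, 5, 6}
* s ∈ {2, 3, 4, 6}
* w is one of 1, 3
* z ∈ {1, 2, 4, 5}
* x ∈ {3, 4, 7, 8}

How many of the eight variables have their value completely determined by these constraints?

t and u share exactly the 2 values {8, 9}; by pigeonhole those values go to them, so strike 8, 9 from v, x.
v's domain is down to {3}, so v = 3. Remove 3 from s, w, x, y.
w has just one choice, so w = 1. Eliminate 1 elsewhere: z.
Determined: v=3, w=1. The other variables each still have more than one consistent value. That makes 2.

2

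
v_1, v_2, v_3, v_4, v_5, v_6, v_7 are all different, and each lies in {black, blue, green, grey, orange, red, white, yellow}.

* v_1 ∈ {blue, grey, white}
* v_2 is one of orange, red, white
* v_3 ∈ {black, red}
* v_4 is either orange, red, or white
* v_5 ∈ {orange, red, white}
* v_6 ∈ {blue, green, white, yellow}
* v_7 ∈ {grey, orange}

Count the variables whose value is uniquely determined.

3

v_2, v_4, v_5 share exactly the 3 values {orange, red, white}; by pigeonhole those values go to them, so strike orange, red, white from v_1, v_3, v_6, v_7.
v_3's domain is down to {black}, so v_3 = black.
That leaves v_7 = grey. Eliminate grey elsewhere: v_1.
That leaves v_1 = blue. Remove blue from v_6.
Determined: v_1=blue, v_3=black, v_7=grey. The other variables each still have more than one consistent value. That makes 3.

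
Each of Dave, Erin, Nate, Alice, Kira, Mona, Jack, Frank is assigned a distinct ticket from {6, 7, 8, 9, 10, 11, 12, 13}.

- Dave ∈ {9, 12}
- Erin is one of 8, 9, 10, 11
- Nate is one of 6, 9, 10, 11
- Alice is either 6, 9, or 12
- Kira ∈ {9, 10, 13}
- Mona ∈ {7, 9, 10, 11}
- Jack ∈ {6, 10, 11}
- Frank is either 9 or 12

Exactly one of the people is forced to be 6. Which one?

The 8 variables together cover exactly {6, 7, 8, 9, 10, 11, 12, 13} — 8 values for 8 variables — and 7 appears only in Mona's list, so Mona = 7.
The 7 still-open variables together cover exactly {6, 8, 9, 10, 11, 12, 13} — 7 values for 7 variables — and 8 appears only in Erin's list, so Erin = 8.
The 6 still-open variables together cover exactly {6, 9, 10, 11, 12, 13} — 6 values for 6 variables — and 13 appears only in Kira's list, so Kira = 13.
Dave and Frank share exactly the 2 values {9, 12}; by pigeonhole those values go to them, so strike 9, 12 from Nate, Alice.
So 6 goes to Alice.

Alice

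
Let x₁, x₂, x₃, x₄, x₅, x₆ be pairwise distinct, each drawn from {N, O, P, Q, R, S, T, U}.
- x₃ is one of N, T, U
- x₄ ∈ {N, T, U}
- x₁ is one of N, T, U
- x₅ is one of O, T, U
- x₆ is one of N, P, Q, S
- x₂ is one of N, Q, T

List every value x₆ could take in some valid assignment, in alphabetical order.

x₁, x₃, x₄ between them cover only {N, T, U} — a naked triple. Remove those values from x₂, x₅, x₆.
x₂'s domain is down to {Q}, so x₂ = Q. So x₆ can't be Q.
x₅ must be O (only option left).
No further eliminations apply; x₆ can still be any of P, S.

P, S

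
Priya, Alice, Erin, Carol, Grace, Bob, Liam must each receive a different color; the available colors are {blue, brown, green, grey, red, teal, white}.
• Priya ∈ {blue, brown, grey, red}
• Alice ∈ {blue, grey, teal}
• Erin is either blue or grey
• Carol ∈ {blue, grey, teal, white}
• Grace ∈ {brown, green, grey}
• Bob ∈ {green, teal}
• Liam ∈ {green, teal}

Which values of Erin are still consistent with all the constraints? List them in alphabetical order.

Among the 7 variables, red fits only Priya (and all 7 values in {blue, brown, green, grey, red, teal, white} must be used), so Priya = red.
The 6 still-open variables together cover exactly {blue, brown, green, grey, teal, white} — 6 values for 6 variables — and brown appears only in Grace's list, so Grace = brown.
The 5 still-open variables together cover exactly {blue, green, grey, teal, white} — 5 values for 5 variables — and white appears only in Carol's list, so Carol = white.
Bob and Liam share exactly the 2 values {green, teal}; by pigeonhole those values go to them, so strike green, teal from Alice.
No further eliminations apply; Erin can still be any of blue, grey.

blue, grey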